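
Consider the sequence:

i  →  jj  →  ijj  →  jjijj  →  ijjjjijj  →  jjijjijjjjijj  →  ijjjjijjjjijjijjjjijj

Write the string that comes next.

jjijjijjjjijjijjjjijjjjijjijjjjijj

Each term (from the third on) is the two preceding terms concatenated in order: term 3 = i·jj = ijj.
Continuing: jjijjijjjjijj · ijjjjijjjjijjijjjjijj gives term 8.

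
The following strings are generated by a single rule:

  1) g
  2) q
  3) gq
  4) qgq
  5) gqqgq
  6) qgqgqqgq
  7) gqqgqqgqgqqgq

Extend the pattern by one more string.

qgqgqqgqgqqgqqgqgqqgq

Each term (from the third on) is the two preceding terms concatenated in order: term 3 = g·q = gq.
The next term joins qgqgqqgq and gqqgqqgqgqqgq.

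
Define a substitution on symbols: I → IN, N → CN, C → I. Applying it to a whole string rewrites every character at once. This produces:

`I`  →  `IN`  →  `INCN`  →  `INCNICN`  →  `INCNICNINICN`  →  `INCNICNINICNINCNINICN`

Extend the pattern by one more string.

Rewriting the 21 symbols of INCNICNINICNINCNINICN one by one yields IN CN I CN IN I CN IN CN IN I CN IN CN I CN IN CN IN I CN; concatenated:

INCNICNINICNINCNINICNINCNICNINCNINICN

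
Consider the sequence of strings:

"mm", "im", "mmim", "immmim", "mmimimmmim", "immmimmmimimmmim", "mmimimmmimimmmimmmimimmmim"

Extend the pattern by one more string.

This is a Fibonacci-style word recurrence s(k) = s(k−2)·s(k−1): e.g. mm·im = mmim.
The next term joins immmimmmimimmmim and mmimimmmimimmmimmmimimmmim.

immmimmmimimmmimmmimimmmimimmmimmmimimmmim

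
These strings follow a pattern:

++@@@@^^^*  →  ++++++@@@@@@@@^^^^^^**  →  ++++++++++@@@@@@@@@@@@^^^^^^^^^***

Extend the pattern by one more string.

++++++++++++++@@@@@@@@@@@@@@@@^^^^^^^^^^^^****

Each string has the form +^{4n-2} @^{4n} ^^{3n} *^{n} (n = 1, 2, …).
At n = 4 the blocks have lengths 14, 16, 12, 4.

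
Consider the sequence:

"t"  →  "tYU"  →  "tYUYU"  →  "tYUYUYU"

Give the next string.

The strings grow by a fixed suffix YU each time.
Applying this once more to tYUYUYU:

tYUYUYUYU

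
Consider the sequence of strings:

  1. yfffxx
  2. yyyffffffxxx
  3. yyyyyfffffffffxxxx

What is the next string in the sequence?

Each string has the form y^{2n-1} f^{3n} x^{n+1} (n = 1, 2, …).
For the next term, n = 4, so the run lengths are 7, 12, 5.

yyyyyyyffffffffffffxxxxx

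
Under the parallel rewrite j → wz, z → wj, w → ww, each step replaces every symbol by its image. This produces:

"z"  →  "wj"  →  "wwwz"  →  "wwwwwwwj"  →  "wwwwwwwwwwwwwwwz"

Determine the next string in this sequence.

wwwwwwwwwwwwwwwwwwwwwwwwwwwwwwwj

Applying the rule to each of the 16 symbols of wwwwwwwwwwwwwwwz gives the pieces ww ww ww ww ww ww ww ww ww ww ww ww ww ww ww wj, which concatenate to the answer.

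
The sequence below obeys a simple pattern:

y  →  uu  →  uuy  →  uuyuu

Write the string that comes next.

uuyuuuuy

Each term (from the third on) is the previous term followed by the one before it: term 3 = uu·y = uuy.
The next term joins uuyuu and uuy.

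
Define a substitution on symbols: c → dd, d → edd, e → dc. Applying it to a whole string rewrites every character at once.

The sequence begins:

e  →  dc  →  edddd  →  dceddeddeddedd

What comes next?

Applying the rule to each of the 14 symbols of dceddeddeddedd gives the pieces edd dd dc edd edd dc edd edd dc edd edd dc edd edd, which concatenate to the answer.

edddddceddedddceddedddceddedddceddedd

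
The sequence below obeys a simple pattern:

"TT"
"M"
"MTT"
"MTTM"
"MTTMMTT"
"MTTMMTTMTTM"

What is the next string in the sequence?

MTTMMTTMTTMMTTMMTT

From term 3 onward, concatenate the last term with the second-to-last: M·TT = MTT, MTT·M = MTTM, …
The next term joins MTTMMTTMTTM and MTTMMTT.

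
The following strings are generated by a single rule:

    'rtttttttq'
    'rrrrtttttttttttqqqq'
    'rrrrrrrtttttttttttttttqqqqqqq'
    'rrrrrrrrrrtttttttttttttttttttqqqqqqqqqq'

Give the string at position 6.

rrrrrrrrrrrrrrrrtttttttttttttttttttttttttttqqqqqqqqqqqqqqqq

Reading off run lengths: r runs 1, 4, 7, 10; t runs 7, 11, 15, 19; q runs 1, 4, 7, 10 — each is linear in n (n = 1, 2, …).
For term 6, n = 6, so the run lengths are 16, 27, 16.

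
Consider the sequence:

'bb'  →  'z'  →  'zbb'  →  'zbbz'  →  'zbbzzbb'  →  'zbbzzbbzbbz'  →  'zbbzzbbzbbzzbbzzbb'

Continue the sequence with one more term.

zbbzzbbzbbzzbbzzbbzbbzzbbzbbz

Each term (from the third on) is the previous term followed by the one before it: term 3 = z·bb = zbb.
Continuing: zbbzzbbzbbzzbbzzbb · zbbzzbbzbbz gives term 8.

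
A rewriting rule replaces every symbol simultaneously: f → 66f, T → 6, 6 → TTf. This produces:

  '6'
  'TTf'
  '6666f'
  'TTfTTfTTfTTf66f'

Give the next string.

Applying the rule to each of the 15 symbols of TTfTTfTTfTTf66f gives the pieces 6 6 66f 6 6 66f 6 6 66f 6 6 66f TTf TTf 66f, which concatenate to the answer.

6666f6666f6666f6666fTTfTTf66f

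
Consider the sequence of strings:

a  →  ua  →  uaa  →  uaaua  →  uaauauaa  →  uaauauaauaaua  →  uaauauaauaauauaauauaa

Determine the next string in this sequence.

From term 3 onward, concatenate the last term with the second-to-last: ua·a = uaa, uaa·ua = uaaua, …
So term 8 is uaauauaauaauauaauauaa·uaauauaauaaua.

uaauauaauaauauaauauaauaauauaauaaua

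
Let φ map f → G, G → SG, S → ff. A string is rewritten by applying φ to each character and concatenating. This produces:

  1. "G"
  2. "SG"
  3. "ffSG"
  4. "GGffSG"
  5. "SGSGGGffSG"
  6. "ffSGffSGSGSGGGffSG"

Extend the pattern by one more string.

Rewriting the 18 symbols of ffSGffSGSGSGGGffSG one by one yields G G ff SG G G ff SG ff SG ff SG SG SG G G ff SG; concatenated:

GGffSGGGffSGffSGffSGSGSGGGffSG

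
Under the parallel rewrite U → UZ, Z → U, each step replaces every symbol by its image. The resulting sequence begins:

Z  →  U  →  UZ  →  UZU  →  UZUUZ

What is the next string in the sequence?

UZUUZUZU

Expanding UZUUZ: U→UZ, Z→U, U→UZ, U→UZ, Z→U. Concatenated: UZ U UZ UZ U.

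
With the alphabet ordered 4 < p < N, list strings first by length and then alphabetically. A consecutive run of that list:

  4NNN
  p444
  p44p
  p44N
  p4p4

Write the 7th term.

p4pN

Stepping forward 2 times from p4p4: p4p4 → p4pp, then the target.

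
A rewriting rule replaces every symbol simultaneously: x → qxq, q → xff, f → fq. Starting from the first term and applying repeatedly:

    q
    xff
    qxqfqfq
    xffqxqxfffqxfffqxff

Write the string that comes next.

Replace each of the 19 characters of xffqxqxfffqxfffqxff in place — qxq fq fq xff qxq xff qxq fq fq fq xff qxq fq fq fq xff qxq fq fq — and concatenate.

qxqfqfqxffqxqxffqxqfqfqfqxffqxqfqfqfqxffqxqfqfq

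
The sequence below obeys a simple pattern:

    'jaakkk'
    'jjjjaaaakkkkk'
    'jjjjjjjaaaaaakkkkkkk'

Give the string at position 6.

jjjjjjjjjjjjjjjjaaaaaaaaaaaakkkkkkkkkkkkk

The n-th term is 3n-2 j's then 2n a's then 2n+1 k's (n = 1, 2, …).
Setting n = 6 gives 16, 12, 13 characters in each block.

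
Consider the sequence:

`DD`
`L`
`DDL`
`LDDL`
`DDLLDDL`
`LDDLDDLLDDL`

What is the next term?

DDLLDDLLDDLDDLLDDL

This is a Fibonacci-style word recurrence s(k) = s(k−2)·s(k−1): e.g. DD·L = DDL.
The next term joins DDLLDDL and LDDLDDLLDDL.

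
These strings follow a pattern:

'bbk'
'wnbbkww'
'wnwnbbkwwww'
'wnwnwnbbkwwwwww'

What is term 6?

s(k+1) = wn·s(k)·ww, so each term gains wn as a prefix and ww as a suffix.
From wnwnwnbbkwwwwww, 2 further steps: wnwnwnbbkwwwwww → wnwnwnwnbbkwwwwwwww → (answer).

wnwnwnwnwnbbkwwwwwwwwww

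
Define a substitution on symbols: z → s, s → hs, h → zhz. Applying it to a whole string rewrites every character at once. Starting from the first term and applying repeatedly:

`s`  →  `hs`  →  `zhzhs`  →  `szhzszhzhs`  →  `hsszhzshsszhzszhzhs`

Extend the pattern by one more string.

zhzhshsszhzshszhzhshsszhzshsszhzszhzhs

Replace each of the 19 characters of hsszhzshsszhzszhzhs in place — zhz hs hs s zhz s hs zhz hs hs s zhz s hs s zhz s zhz hs — and concatenate.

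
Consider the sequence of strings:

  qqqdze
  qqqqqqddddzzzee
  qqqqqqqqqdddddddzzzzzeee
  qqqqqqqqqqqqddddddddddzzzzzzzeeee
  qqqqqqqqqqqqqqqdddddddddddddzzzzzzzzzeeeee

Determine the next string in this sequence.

qqqqqqqqqqqqqqqqqqddddddddddddddddzzzzzzzzzzzeeeeee

Reading off run lengths: q runs 3, 6, 9, 12, 15; d runs 1, 4, 7, 10, 13; z runs 1, 3, 5, 7, 9; e runs 1, 2, 3, 4, 5 — each is linear in n (n = 1, 2, …).
Setting n = 6 gives 18, 16, 11, 6 characters in each block.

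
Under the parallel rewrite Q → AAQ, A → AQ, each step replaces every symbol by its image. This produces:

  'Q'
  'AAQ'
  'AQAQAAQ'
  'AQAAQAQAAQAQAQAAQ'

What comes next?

Replace each of the 17 characters of AQAAQAQAAQAQAQAAQ in place — AQ AAQ AQ AQ AAQ AQ AAQ AQ AQ AAQ AQ AAQ AQ AAQ AQ AQ AAQ — and concatenate.

AQAAQAQAQAAQAQAAQAQAQAAQAQAAQAQAAQAQAQAAQ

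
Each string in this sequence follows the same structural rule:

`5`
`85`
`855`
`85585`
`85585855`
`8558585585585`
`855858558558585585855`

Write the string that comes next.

8558585585585855858558558585585585

From term 3 onward, concatenate the last term with the second-to-last: 85·5 = 855, 855·85 = 85585, …
So term 8 is 855858558558585585855·8558585585585.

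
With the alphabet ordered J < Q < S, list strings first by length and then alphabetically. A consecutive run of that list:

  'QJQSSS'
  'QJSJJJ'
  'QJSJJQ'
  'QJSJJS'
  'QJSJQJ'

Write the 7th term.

QJSJQS

Continuing the enumeration 2 steps past QJSJQJ: QJSJQJ → QJSJQQ → (answer).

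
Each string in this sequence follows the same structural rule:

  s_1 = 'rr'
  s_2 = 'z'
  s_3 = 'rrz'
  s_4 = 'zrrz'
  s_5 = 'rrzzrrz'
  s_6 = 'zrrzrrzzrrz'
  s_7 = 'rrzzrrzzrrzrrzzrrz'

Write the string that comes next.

Each term (from the third on) is the two preceding terms concatenated in order: term 3 = rr·z = rrz.
Continuing: zrrzrrzzrrz · rrzzrrzzrrzrrzzrrz gives term 8.

zrrzrrzzrrzrrzzrrzzrrzrrzzrrz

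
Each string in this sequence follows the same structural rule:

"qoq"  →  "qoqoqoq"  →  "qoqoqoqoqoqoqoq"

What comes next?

Every step duplicates the string with 'o' between the halves.
Doubling qoqoqoqoqoqoqoq with 'o' between the halves:

qoqoqoqoqoqoqoqoqoqoqoqoqoqoqoq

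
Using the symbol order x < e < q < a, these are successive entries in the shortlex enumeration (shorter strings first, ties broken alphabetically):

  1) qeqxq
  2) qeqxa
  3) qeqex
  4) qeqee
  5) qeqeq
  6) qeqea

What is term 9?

Stepping forward 3 times from qeqea: qeqea → qeqqx → qeqqe, then the target.

qeqqq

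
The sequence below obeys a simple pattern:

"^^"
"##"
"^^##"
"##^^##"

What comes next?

^^####^^##

Each term (from the third on) is the two preceding terms concatenated in order: term 3 = ^^·## = ^^##.
So term 5 is ^^##·##^^##.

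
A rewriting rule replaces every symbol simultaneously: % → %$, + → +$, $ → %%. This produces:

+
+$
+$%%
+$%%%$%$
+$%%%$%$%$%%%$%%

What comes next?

Rewriting the 16 symbols of +$%%%$%$%$%%%$%% one by one yields +$ %% %$ %$ %$ %% %$ %% %$ %% %$ %$ %$ %% %$ %$; concatenated:

+$%%%$%$%$%%%$%%%$%%%$%$%$%%%$%$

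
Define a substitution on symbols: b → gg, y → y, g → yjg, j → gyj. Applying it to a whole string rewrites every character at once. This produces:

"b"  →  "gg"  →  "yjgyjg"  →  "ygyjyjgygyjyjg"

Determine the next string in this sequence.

Replace each of the 14 characters of ygyjyjgygyjyjg in place — y yjg y gyj y gyj yjg y yjg y gyj y gyj yjg — and concatenate.

yyjgygyjygyjyjgyyjgygyjygyjyjg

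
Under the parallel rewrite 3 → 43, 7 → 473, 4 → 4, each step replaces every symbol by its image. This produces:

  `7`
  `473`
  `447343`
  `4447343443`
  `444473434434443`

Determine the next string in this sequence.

444447343443444344443

Applying the rule to each of the 15 symbols of 444473434434443 gives the pieces 4 4 4 4 473 43 4 43 4 4 43 4 4 4 43, which concatenate to the answer.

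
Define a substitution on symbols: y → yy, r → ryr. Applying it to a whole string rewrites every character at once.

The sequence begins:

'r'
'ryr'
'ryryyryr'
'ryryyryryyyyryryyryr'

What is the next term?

ryryyryryyyyryryyryryyyyyyyyryryyryryyyyryryyryr

Applying the rule to each of the 20 symbols of ryryyryryyyyryryyryr gives the pieces ryr yy ryr yy yy ryr yy ryr yy yy yy yy ryr yy ryr yy yy ryr yy ryr, which concatenate to the answer.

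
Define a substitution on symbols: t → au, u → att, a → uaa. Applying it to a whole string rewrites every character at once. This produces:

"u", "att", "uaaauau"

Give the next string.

Expanding uaaauau: u→att, a→uaa, a→uaa, a→uaa, u→att, a→uaa, u→att. Concatenated: att uaa uaa uaa att uaa att.

attuaauaauaaattuaaatt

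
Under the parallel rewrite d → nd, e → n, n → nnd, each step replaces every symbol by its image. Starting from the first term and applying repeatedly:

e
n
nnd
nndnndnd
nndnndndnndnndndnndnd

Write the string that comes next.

φ(nndnndndnndnndndnndnd) expands symbol-by-symbol to nnd nnd nd nnd nnd nd nnd nd nnd nnd nd nnd nnd nd nnd nd nnd nnd nd nnd nd; joining the 21 pieces gives the next term.

nndnndndnndnndndnndndnndnndndnndnndndnndndnndnndndnndnd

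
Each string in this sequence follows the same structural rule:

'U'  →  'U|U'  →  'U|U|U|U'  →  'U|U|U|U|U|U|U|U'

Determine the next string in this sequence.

U|U|U|U|U|U|U|U|U|U|U|U|U|U|U|U

Every step duplicates the string with '|' between the halves.
One more doubling of U|U|U|U|U|U|U|U gives the answer.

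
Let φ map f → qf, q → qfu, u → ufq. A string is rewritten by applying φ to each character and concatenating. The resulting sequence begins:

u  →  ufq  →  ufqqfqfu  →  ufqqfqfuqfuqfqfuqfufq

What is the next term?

Rewriting the 21 symbols of ufqqfqfuqfuqfqfuqfufq one by one yields ufq qf qfu qfu qf qfu qf ufq qfu qf ufq qfu qf qfu qf ufq qfu qf ufq qf qfu; concatenated:

ufqqfqfuqfuqfqfuqfufqqfuqfufqqfuqfqfuqfufqqfuqfufqqfqfu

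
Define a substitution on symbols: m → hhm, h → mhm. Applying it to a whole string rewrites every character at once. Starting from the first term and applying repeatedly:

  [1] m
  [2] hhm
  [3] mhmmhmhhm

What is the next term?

Apply φ to mhmmhmhhm symbol by symbol: m→hhm, h→mhm, m→hhm, m→hhm, h→mhm, m→hhm, h→mhm, h→mhm, m→hhm; joined: hhm mhm hhm hhm mhm hhm mhm mhm hhm.

hhmmhmhhmhhmmhmhhmmhmmhmhhm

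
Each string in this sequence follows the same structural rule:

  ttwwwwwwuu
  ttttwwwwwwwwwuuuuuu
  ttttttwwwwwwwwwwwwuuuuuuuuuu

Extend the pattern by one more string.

The n-th term is 2n t's then 3n+3 w's then 4n-2 u's (n = 1, 2, …).
At n = 4 the blocks have lengths 8, 15, 14.

ttttttttwwwwwwwwwwwwwwwuuuuuuuuuuuuuu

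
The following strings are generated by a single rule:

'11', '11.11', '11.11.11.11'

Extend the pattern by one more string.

s(k+1) = s(k)·.·s(k) — each term doubles the last with '.' between the halves.
Doubling 11.11.11.11 with '.' between the halves:

11.11.11.11.11.11.11.11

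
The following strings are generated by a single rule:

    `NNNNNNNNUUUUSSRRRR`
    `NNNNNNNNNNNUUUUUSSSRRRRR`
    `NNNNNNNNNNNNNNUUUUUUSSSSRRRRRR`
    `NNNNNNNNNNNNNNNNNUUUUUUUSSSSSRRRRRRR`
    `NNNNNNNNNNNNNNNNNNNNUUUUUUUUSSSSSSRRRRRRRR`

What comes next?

Each string has the form N^{3n-1} U^{n+1} S^{n-1} R^{n+1}, where the shown terms are n = 3, 4, 5, 6, 7.
For the next term, n = 8, so the run lengths are 23, 9, 7, 9.

NNNNNNNNNNNNNNNNNNNNNNNUUUUUUUUUSSSSSSSRRRRRRRRR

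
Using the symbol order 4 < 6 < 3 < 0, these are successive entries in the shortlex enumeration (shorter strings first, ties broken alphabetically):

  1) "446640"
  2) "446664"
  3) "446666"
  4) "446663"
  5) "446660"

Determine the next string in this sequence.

446634

Find the rightmost character of 446660 below 0, bump it to the next letter, and reset everything to its right to 4.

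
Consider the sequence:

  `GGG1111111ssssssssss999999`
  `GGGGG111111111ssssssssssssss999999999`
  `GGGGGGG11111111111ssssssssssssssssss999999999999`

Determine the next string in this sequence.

GGGGGGGGG1111111111111ssssssssssssssssssssss999999999999999

The n-th term is 2n-1 G's then 2n+3 1's then 4n+2 s's then 3n 9's, where the shown terms are n = 2, 3, 4.
Setting n = 5 gives 9, 13, 22, 15 characters in each block.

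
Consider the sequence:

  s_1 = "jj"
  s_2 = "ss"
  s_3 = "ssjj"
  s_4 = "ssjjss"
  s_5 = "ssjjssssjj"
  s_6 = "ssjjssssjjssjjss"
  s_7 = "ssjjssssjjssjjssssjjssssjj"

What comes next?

ssjjssssjjssjjssssjjssssjjssjjssssjjssjjss

From term 3 onward, concatenate the last term with the second-to-last: ss·jj = ssjj, ssjj·ss = ssjjss, …
The next term joins ssjjssssjjssjjssssjjssssjj and ssjjssssjjssjjss.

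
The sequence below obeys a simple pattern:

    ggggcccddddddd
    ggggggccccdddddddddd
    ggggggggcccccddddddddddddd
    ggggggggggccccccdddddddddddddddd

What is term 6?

Reading off run lengths: g runs 4, 6, 8, 10; c runs 3, 4, 5, 6; d runs 7, 10, 13, 16 — each is linear in n, where the shown terms are n = 3, 4, 5, 6.
For term 6, n = 8, so the run lengths are 14, 8, 22.

ggggggggggggggccccccccdddddddddddddddddddddd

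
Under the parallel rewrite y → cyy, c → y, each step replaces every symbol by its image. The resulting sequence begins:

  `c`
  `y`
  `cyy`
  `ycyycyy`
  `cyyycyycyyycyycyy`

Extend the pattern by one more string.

Applying the rule to each of the 17 symbols of cyyycyycyyycyycyy gives the pieces y cyy cyy cyy y cyy cyy y cyy cyy cyy y cyy cyy y cyy cyy, which concatenate to the answer.

ycyycyycyyycyycyyycyycyycyyycyycyyycyycyy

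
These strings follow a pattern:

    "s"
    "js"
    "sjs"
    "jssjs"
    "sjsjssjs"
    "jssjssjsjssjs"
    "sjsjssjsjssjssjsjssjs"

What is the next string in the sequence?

jssjssjsjssjssjsjssjsjssjssjsjssjs

From term 3 onward, concatenate the second-to-last term with the last: s·js = sjs, js·sjs = jssjs, …
So term 8 is jssjssjsjssjs·sjsjssjsjssjssjsjssjs.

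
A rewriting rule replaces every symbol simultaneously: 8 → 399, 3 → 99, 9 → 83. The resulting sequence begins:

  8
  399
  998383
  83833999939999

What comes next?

Rewriting the 14 symbols of 83833999939999 one by one yields 399 99 399 99 99 83 83 83 83 99 83 83 83 83; concatenated:

399993999999838383839983838383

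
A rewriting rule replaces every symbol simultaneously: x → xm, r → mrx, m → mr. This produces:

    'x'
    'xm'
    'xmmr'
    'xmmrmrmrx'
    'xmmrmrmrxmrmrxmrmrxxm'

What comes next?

xmmrmrmrxmrmrxmrmrxxmmrmrxmrmrxxmmrmrxmrmrxxmxmmr

φ(xmmrmrmrxmrmrxmrmrxxm) expands symbol-by-symbol to xm mr mr mrx mr mrx mr mrx xm mr mrx mr mrx xm mr mrx mr mrx xm xm mr; joining the 21 pieces gives the next term.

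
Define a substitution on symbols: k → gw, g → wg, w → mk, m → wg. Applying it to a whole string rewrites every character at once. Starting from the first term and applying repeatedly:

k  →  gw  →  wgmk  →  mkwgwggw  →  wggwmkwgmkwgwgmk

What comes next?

Rewriting the 16 symbols of wggwmkwgmkwgwgmk one by one yields mk wg wg mk wg gw mk wg wg gw mk wg mk wg wg gw; concatenated:

mkwgwgmkwggwmkwgwggwmkwgmkwgwggw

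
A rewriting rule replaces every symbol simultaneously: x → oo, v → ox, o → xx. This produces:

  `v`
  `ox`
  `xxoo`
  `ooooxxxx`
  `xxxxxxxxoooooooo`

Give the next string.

ooooooooooooooooxxxxxxxxxxxxxxxx

Applying the rule to each of the 16 symbols of xxxxxxxxoooooooo gives the pieces oo oo oo oo oo oo oo oo xx xx xx xx xx xx xx xx, which concatenate to the answer.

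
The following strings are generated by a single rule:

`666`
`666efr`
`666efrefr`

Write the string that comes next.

Each term is the previous one with efr appended.
So the next term is 666efrefr·efr.

666efrefrefr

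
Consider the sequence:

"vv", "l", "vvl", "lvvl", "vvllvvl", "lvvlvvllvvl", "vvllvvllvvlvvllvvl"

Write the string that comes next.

lvvlvvllvvlvvllvvllvvlvvllvvl

Each term (from the third on) is the two preceding terms concatenated in order: term 3 = vv·l = vvl.
So term 8 is lvvlvvllvvl·vvllvvllvvlvvllvvl.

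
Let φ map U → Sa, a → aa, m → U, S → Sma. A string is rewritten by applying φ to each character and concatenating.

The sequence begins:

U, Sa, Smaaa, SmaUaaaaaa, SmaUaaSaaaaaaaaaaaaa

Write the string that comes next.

φ(SmaUaaSaaaaaaaaaaaaa) expands symbol-by-symbol to Sma U aa Sa aa aa Sma aa aa aa aa aa aa aa aa aa aa aa aa aa; joining the 20 pieces gives the next term.

SmaUaaSaaaaaSmaaaaaaaaaaaaaaaaaaaaaaaaaaa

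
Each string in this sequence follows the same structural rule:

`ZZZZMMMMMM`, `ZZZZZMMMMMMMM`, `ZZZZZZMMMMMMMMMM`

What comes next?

Term n consists of n+1 Z's, followed by 2n M's, where the shown terms are n = 3, 4, 5.
At n = 6 the blocks have lengths 7, 12.

ZZZZZZZMMMMMMMMMMMM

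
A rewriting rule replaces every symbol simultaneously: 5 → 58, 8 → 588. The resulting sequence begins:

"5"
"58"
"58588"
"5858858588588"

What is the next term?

Applying the rule to each of the 13 symbols of 5858858588588 gives the pieces 58 588 58 588 588 58 588 58 588 588 58 588 588, which concatenate to the answer.

5858858588588585885858858858588588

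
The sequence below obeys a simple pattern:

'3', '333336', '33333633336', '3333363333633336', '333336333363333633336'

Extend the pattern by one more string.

33333633336333363333633336

Each term is the previous one with 33336 appended.
So the next term is 333336333363333633336·33336.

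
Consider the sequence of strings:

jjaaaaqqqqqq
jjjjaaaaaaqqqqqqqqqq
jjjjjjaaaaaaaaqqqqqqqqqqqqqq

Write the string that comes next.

jjjjjjjjaaaaaaaaaaqqqqqqqqqqqqqqqqqq

Reading off run lengths: j runs 2, 4, 6; a runs 4, 6, 8; q runs 6, 10, 14 — each is linear in n (n = 1, 2, …).
Setting n = 4 gives 8, 10, 18 characters in each block.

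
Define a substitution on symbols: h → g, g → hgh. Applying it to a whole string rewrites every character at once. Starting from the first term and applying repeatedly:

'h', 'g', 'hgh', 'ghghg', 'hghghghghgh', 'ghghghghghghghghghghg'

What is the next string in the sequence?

hghghghghghghghghghghghghghghghghghghghghgh

Replace each of the 21 characters of ghghghghghghghghghghg in place — hgh g hgh g hgh g hgh g hgh g hgh g hgh g hgh g hgh g hgh g hgh — and concatenate.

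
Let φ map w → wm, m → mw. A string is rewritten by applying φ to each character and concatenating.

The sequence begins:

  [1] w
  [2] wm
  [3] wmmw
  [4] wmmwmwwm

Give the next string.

wmmwmwwmmwwmwmmw

Rewriting each symbol of wmmwmwwm: w→wm, m→mw, m→mw, w→wm, m→mw, w→wm, w→wm, m→mw, which concatenates to wm mw mw wm mw wm wm mw.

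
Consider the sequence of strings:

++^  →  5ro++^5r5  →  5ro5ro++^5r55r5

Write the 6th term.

5ro5ro5ro5ro5ro++^5r55r55r55r55r5

Every step adds 5ro to the front and 5r5 to the end of the previous string.
From 5ro5ro++^5r55r5, 3 further steps: 5ro5ro++^5r55r5 → 5ro5ro5ro++^5r55r55r5 → 5ro5ro5ro5ro++^5r55r55r55r5 → (answer).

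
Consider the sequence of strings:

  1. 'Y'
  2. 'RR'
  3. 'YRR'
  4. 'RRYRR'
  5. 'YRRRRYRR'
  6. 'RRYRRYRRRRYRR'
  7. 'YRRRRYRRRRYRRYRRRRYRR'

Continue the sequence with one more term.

This is a Fibonacci-style word recurrence s(k) = s(k−2)·s(k−1): e.g. Y·RR = YRR.
So term 8 is RRYRRYRRRRYRR·YRRRRYRRRRYRRYRRRRYRR.

RRYRRYRRRRYRRYRRRRYRRRRYRRYRRRRYRR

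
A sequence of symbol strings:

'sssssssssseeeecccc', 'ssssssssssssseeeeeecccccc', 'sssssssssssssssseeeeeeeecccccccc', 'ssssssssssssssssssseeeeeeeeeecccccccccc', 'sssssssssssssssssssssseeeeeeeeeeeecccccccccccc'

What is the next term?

The n-th term is 3n+1 s's then 2n-2 e's then 2n-2 c's, where the shown terms are n = 3, 4, 5, 6, 7.
Setting n = 8 gives 25, 14, 14 characters in each block.

ssssssssssssssssssssssssseeeeeeeeeeeeeecccccccccccccc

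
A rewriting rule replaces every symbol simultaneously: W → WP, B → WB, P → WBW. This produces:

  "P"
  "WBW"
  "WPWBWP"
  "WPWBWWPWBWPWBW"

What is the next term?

WPWBWWPWBWPWPWBWWPWBWPWBWWPWBWP

φ(WPWBWWPWBWPWBW) expands symbol-by-symbol to WP WBW WP WB WP WP WBW WP WB WP WBW WP WB WP; joining the 14 pieces gives the next term.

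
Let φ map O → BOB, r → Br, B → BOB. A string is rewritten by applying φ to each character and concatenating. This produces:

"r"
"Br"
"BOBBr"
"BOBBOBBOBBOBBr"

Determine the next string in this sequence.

Replace each of the 14 characters of BOBBOBBOBBOBBr in place — BOB BOB BOB BOB BOB BOB BOB BOB BOB BOB BOB BOB BOB Br — and concatenate.

BOBBOBBOBBOBBOBBOBBOBBOBBOBBOBBOBBOBBOBBr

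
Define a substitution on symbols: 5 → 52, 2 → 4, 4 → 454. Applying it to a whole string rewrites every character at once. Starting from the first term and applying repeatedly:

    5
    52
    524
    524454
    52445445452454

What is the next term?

Replace each of the 14 characters of 52445445452454 in place — 52 4 454 454 52 454 454 52 454 52 4 454 52 454 — and concatenate.

524454454524544545245452445452454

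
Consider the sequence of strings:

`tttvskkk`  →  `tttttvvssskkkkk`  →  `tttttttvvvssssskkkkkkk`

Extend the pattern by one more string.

tttttttttvvvvssssssskkkkkkkkk

Reading off run lengths: t runs 3, 5, 7; v runs 1, 2, 3; s runs 1, 3, 5; k runs 3, 5, 7 — each is linear in n (n = 1, 2, …).
At n = 4 the blocks have lengths 9, 4, 7, 9.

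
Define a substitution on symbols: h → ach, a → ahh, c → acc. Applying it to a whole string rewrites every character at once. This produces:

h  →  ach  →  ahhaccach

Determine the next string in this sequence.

Expanding ahhaccach: a→ahh, h→ach, h→ach, a→ahh, c→acc, c→acc, a→ahh, c→acc, h→ach. Concatenated: ahh ach ach ahh acc acc ahh acc ach.

ahhachachahhaccaccahhaccach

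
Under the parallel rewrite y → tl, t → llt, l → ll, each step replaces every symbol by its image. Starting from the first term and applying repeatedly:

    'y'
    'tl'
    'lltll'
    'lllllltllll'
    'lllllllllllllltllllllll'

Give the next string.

Applying the rule to each of the 23 symbols of lllllllllllllltllllllll gives the pieces ll ll ll ll ll ll ll ll ll ll ll ll ll ll llt ll ll ll ll ll ll ll ll, which concatenate to the answer.

lllllllllllllllllllllllllllllltllllllllllllllll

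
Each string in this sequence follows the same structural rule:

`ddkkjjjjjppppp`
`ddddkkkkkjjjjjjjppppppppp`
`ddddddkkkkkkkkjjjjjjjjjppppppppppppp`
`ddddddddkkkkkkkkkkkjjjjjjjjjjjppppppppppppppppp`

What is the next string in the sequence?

Term n consists of 2n d's, followed by 3n-1 k's, followed by 2n+3 j's, followed by 4n+1 p's (n = 1, 2, …).
At n = 5 the blocks have lengths 10, 14, 13, 21.

ddddddddddkkkkkkkkkkkkkkjjjjjjjjjjjjjppppppppppppppppppppp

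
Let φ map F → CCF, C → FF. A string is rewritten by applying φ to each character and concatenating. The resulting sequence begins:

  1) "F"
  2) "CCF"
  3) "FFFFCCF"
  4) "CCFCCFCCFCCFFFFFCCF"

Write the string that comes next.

FFFFCCFFFFFCCFFFFFCCFFFFFCCFCCFCCFCCFCCFFFFFCCF

φ(CCFCCFCCFCCFFFFFCCF) expands symbol-by-symbol to FF FF CCF FF FF CCF FF FF CCF FF FF CCF CCF CCF CCF CCF FF FF CCF; joining the 19 pieces gives the next term.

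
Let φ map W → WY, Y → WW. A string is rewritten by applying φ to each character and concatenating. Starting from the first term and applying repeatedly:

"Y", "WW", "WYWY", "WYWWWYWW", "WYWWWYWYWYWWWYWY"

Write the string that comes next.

WYWWWYWYWYWWWYWWWYWWWYWYWYWWWYWW

Replace each of the 16 characters of WYWWWYWYWYWWWYWY in place — WY WW WY WY WY WW WY WW WY WW WY WY WY WW WY WW — and concatenate.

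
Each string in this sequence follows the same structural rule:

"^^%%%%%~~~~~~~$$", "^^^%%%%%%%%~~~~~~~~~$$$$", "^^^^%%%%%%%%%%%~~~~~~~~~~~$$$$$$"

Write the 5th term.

Term n consists of n ^'s, followed by 3n-1 %'s, followed by 2n+3 ~'s, followed by 2n-2 $'s, where the shown terms are n = 2, 3, 4.
For term 5, n = 6, so the run lengths are 6, 17, 15, 10.

^^^^^^%%%%%%%%%%%%%%%%%~~~~~~~~~~~~~~~$$$$$$$$$$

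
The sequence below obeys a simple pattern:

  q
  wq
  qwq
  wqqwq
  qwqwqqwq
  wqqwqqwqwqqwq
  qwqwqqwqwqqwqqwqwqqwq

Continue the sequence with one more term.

This is a Fibonacci-style word recurrence s(k) = s(k−2)·s(k−1): e.g. q·wq = qwq.
The next term joins wqqwqqwqwqqwq and qwqwqqwqwqqwqqwqwqqwq.

wqqwqqwqwqqwqqwqwqqwqwqqwqqwqwqqwq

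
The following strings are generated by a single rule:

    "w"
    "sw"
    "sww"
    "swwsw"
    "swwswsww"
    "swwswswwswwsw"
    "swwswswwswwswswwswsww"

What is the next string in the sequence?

This is a Fibonacci-style word recurrence s(k) = s(k−1)·s(k−2): e.g. sw·w = sww.
The next term joins swwswswwswwswswwswsww and swwswswwswwsw.

swwswswwswwswswwswswwswwswswwswwsw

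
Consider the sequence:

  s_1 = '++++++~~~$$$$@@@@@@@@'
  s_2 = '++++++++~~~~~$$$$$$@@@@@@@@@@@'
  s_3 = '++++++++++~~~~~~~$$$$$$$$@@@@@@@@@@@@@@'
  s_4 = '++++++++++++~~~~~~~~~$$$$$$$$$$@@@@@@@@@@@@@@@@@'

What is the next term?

++++++++++++++~~~~~~~~~~~$$$$$$$$$$$$@@@@@@@@@@@@@@@@@@@@

Each string has the form +^{2n+2} ~^{2n-1} $^{2n} @^{3n+2}, where the shown terms are n = 2, 3, 4, 5.
At n = 6 the blocks have lengths 14, 11, 12, 20.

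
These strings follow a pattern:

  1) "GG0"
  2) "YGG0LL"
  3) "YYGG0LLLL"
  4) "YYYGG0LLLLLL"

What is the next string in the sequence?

Each term wraps the previous one in Y on the left and LL on the right.
So the next term is Y·YYYGG0LLLLLL·LL.

YYYYGG0LLLLLLLL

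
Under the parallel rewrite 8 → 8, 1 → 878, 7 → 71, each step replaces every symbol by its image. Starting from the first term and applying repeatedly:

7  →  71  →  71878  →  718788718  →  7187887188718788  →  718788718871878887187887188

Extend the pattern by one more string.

Replace each of the 27 characters of 718788718871878887187887188 in place — 71 878 8 71 8 8 71 878 8 8 71 878 8 71 8 8 8 71 878 8 71 8 8 71 878 8 8 — and concatenate.

718788718871878887187887188871878871887187888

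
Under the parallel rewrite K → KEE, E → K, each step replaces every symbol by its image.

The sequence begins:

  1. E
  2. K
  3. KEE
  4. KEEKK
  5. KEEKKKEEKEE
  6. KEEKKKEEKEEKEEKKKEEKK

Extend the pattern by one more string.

Rewriting the 21 symbols of KEEKKKEEKEEKEEKKKEEKK one by one yields KEE K K KEE KEE KEE K K KEE K K KEE K K KEE KEE KEE K K KEE KEE; concatenated:

KEEKKKEEKEEKEEKKKEEKKKEEKKKEEKEEKEEKKKEEKEE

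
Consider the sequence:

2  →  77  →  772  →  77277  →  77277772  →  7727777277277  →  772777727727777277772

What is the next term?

From term 3 onward, concatenate the last term with the second-to-last: 77·2 = 772, 772·77 = 77277, …
The next term joins 772777727727777277772 and 7727777277277.

7727777277277772777727727777277277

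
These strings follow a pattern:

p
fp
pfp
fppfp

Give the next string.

pfpfppfp

From term 3 onward, concatenate the second-to-last term with the last: p·fp = pfp, fp·pfp = fppfp, …
So term 5 is pfp·fppfp.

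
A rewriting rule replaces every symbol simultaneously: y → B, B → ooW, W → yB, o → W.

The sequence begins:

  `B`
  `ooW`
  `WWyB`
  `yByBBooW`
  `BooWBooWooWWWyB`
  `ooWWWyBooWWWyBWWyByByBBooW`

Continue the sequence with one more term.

φ(ooWWWyBooWWWyBWWyByByBBooW) expands symbol-by-symbol to W W yB yB yB B ooW W W yB yB yB B ooW yB yB B ooW B ooW B ooW ooW W W yB; joining the 26 pieces gives the next term.

WWyByByBBooWWWyByByBBooWyByBBooWBooWBooWooWWWyB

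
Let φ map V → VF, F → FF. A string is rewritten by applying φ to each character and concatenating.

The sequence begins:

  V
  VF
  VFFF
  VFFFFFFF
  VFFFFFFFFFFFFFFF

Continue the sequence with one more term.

VFFFFFFFFFFFFFFFFFFFFFFFFFFFFFFF

Replace each of the 16 characters of VFFFFFFFFFFFFFFF in place — VF FF FF FF FF FF FF FF FF FF FF FF FF FF FF FF — and concatenate.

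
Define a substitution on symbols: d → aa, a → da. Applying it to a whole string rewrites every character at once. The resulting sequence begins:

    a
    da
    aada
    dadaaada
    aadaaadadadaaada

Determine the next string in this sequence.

Applying the rule to each of the 16 symbols of aadaaadadadaaada gives the pieces da da aa da da da aa da aa da aa da da da aa da, which concatenate to the answer.

dadaaadadadaaadaaadaaadadadaaada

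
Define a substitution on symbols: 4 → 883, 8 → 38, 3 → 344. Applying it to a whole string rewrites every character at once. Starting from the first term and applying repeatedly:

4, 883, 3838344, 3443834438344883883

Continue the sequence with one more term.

344883883344383448838833443834488388338383443838344

Applying the rule to each of the 19 symbols of 3443834438344883883 gives the pieces 344 883 883 344 38 344 883 883 344 38 344 883 883 38 38 344 38 38 344, which concatenate to the answer.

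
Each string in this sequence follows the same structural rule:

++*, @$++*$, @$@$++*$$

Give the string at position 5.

Each term wraps the previous one in @$ on the left and $ on the right.
From @$@$++*$$, 2 further steps: @$@$++*$$ → @$@$@$++*$$$ → (answer).

@$@$@$@$++*$$$$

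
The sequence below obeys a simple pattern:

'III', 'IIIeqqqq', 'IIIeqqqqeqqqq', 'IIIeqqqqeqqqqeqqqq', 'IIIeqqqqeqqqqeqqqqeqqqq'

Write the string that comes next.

IIIeqqqqeqqqqeqqqqeqqqqeqqqq

The strings grow by a fixed suffix eqqqq each time.
So the next term is IIIeqqqqeqqqqeqqqqeqqqq·eqqqq.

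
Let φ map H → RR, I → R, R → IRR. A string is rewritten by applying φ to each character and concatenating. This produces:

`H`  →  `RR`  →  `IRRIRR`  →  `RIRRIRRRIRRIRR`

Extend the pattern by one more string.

IRRRIRRIRRRIRRIRRIRRRIRRIRRRIRRIRR

Replace each of the 14 characters of RIRRIRRRIRRIRR in place — IRR R IRR IRR R IRR IRR IRR R IRR IRR R IRR IRR — and concatenate.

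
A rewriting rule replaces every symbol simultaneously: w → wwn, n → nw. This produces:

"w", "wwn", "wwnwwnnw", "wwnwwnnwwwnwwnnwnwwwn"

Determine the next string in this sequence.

wwnwwnnwwwnwwnnwnwwwnwwnwwnnwwwnwwnnwnwwwnnwwwnwwnwwnnw

Applying the rule to each of the 21 symbols of wwnwwnnwwwnwwnnwnwwwn gives the pieces wwn wwn nw wwn wwn nw nw wwn wwn wwn nw wwn wwn nw nw wwn nw wwn wwn wwn nw, which concatenate to the answer.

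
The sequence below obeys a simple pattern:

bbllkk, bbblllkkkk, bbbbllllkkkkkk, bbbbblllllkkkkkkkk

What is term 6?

Term n consists of n+1 b's, followed by n+1 l's, followed by 2n k's (n = 1, 2, …).
Setting n = 6 gives 7, 7, 12 characters in each block.

bbbbbbblllllllkkkkkkkkkkkk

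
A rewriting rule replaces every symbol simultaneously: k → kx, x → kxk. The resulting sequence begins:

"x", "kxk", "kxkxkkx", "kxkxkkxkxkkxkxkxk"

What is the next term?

Applying the rule to each of the 17 symbols of kxkxkkxkxkkxkxkxk gives the pieces kx kxk kx kxk kx kx kxk kx kxk kx kx kxk kx kxk kx kxk kx, which concatenate to the answer.

kxkxkkxkxkkxkxkxkkxkxkkxkxkxkkxkxkkxkxkkx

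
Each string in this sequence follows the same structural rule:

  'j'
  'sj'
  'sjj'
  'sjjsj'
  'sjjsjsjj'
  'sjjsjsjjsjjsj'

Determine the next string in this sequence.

sjjsjsjjsjjsjsjjsjsjj

Each term (from the third on) is the previous term followed by the one before it: term 3 = sj·j = sjj.
So term 7 is sjjsjsjjsjjsj·sjjsjsjj.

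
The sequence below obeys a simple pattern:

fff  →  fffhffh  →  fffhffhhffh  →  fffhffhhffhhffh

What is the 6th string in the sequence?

fffhffhhffhhffhhffhhffh

The strings grow by a fixed suffix hffh each time.
From fffhffhhffhhffh, 2 further steps: fffhffhhffhhffh → fffhffhhffhhffhhffh → (answer).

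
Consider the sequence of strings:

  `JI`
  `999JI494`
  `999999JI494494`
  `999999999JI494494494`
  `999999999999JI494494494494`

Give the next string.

Each term wraps the previous one in 999 on the left and 494 on the right.
One more step from 999999999999JI494494494494 gives the answer.

999999999999999JI494494494494494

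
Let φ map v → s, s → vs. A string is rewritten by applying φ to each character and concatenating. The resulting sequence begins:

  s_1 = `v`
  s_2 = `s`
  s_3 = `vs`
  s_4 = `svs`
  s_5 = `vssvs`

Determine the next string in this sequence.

Expanding vssvs: v→s, s→vs, s→vs, v→s, s→vs. Concatenated: s vs vs s vs.

svsvssvs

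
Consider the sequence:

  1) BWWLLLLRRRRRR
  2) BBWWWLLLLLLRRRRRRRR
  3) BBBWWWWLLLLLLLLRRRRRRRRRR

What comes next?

BBBBWWWWWLLLLLLLLLLRRRRRRRRRRRR

The n-th term is n-1 B's then n W's then 2n L's then 2n+2 R's, where the shown terms are n = 2, 3, 4.
For the next term, n = 5, so the run lengths are 4, 5, 10, 12.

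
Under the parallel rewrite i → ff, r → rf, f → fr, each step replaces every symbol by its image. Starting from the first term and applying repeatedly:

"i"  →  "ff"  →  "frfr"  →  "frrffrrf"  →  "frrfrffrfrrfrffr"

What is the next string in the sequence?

frrfrffrrffrfrrffrrfrffrrffrfrrf

Applying the rule to each of the 16 symbols of frrfrffrfrrfrffr gives the pieces fr rf rf fr rf fr fr rf fr rf rf fr rf fr fr rf, which concatenate to the answer.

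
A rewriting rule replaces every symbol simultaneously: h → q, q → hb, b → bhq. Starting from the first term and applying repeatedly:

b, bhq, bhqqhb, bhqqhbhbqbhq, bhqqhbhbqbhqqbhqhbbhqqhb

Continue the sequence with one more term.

bhqqhbhbqbhqqbhqhbbhqqhbhbbhqqhbqbhqbhqqhbhbqbhq

Applying the rule to each of the 24 symbols of bhqqhbhbqbhqqbhqhbbhqqhb gives the pieces bhq q hb hb q bhq q bhq hb bhq q hb hb bhq q hb q bhq bhq q hb hb q bhq, which concatenate to the answer.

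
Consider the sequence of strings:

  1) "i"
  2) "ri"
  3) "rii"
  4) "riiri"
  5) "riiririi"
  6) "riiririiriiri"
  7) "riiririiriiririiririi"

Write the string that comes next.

riiririiriiririiririiriiririiriiri

Each term (from the third on) is the previous term followed by the one before it: term 3 = ri·i = rii.
The next term joins riiririiriiririiririi and riiririiriiri.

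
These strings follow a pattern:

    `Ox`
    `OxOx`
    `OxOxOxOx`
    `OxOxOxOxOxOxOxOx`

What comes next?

OxOxOxOxOxOxOxOxOxOxOxOxOxOxOxOx

s(k+1) = s(k)·s(k) — each term doubles the last.
One more doubling of OxOxOxOxOxOxOxOx gives the answer.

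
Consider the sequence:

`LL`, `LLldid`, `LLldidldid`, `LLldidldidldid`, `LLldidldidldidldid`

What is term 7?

LLldidldidldidldidldidldid

The strings grow by a fixed suffix ldid each time.
From LLldidldidldidldid, 2 further steps: LLldidldidldidldid → LLldidldidldidldidldid → (answer).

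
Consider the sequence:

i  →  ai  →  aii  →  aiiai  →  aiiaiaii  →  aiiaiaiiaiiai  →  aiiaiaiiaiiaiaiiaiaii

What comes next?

aiiaiaiiaiiaiaiiaiaiiaiiaiaiiaiiai

From term 3 onward, concatenate the last term with the second-to-last: ai·i = aii, aii·ai = aiiai, …
Continuing: aiiaiaiiaiiaiaiiaiaii · aiiaiaiiaiiai gives term 8.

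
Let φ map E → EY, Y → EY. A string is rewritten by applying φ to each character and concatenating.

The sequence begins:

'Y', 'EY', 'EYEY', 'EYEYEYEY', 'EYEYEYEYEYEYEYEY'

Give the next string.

Replace each of the 16 characters of EYEYEYEYEYEYEYEY in place — EY EY EY EY EY EY EY EY EY EY EY EY EY EY EY EY — and concatenate.

EYEYEYEYEYEYEYEYEYEYEYEYEYEYEYEY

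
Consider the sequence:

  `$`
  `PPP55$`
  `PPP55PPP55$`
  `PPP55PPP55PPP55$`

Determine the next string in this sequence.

The strings grow by a fixed prefix PPP55 each time.
Applying this once more to PPP55PPP55PPP55$:

PPP55PPP55PPP55PPP55$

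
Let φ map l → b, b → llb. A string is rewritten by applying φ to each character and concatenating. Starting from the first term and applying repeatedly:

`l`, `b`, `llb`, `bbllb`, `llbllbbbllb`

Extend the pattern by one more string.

bbllbbbllbllbllbbbllb

Rewriting each symbol of llbllbbbllb: l→b, l→b, b→llb, l→b, l→b, b→llb, b→llb, b→llb, l→b, l→b, b→llb, which concatenates to b b llb b b llb llb llb b b llb.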